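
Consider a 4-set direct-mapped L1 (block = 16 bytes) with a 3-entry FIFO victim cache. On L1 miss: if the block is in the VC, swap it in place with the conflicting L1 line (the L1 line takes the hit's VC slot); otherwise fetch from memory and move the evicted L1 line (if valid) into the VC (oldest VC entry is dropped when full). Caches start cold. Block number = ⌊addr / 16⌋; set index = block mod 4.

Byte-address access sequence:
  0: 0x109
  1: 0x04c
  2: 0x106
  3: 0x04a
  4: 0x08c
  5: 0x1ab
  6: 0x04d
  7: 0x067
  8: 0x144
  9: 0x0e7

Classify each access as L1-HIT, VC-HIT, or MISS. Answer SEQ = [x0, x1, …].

SEQ = [MISS, MISS, VC-HIT, VC-HIT, MISS, MISS, VC-HIT, MISS, MISS, MISS]

#0 0x109→b16/s0 MISS; vc=[]
#1 0x4c→b4/s0 MISS; vc=[16]
#2 0x106→b16/s0 VC-HIT; vc=[4]
#3 0x4a→b4/s0 VC-HIT; vc=[16]
#4 0x8c→b8/s0 MISS; vc=[16,4]
#5 0x1ab→b26/s2 MISS; vc=[16,4]
#6 0x4d→b4/s0 VC-HIT; vc=[16,8]
#7 0x67→b6/s2 MISS; vc=[16,8,26]
#8 0x144→b20/s0 MISS; vc=[8,26,4]
#9 0xe7→b14/s2 MISS; vc=[26,4,6]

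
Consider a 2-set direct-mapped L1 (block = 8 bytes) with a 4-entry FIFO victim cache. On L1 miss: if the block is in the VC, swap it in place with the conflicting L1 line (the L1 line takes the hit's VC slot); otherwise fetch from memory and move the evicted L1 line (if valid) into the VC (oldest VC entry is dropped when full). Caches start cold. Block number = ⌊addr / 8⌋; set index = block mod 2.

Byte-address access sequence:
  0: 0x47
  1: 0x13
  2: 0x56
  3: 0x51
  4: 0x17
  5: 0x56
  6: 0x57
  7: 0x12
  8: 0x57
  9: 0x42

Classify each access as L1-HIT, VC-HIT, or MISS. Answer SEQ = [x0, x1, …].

SEQ = [MISS, MISS, MISS, L1-HIT, VC-HIT, VC-HIT, L1-HIT, VC-HIT, VC-HIT, VC-HIT]

  [0] addr=0x47 blk=8 s=0: MISS | VC []
  [1] addr=0x13 blk=2 s=0: MISS | VC [8]
  [2] addr=0x56 blk=10 s=0: MISS | VC [8, 2]
  [3] addr=0x51 blk=10 s=0: L1-HIT | VC [8, 2]
  [4] addr=0x17 blk=2 s=0: VC-HIT | VC [8, 10]
  [5] addr=0x56 blk=10 s=0: VC-HIT | VC [8, 2]
  [6] addr=0x57 blk=10 s=0: L1-HIT | VC [8, 2]
  [7] addr=0x12 blk=2 s=0: VC-HIT | VC [8, 10]
  [8] addr=0x57 blk=10 s=0: VC-HIT | VC [8, 2]
  [9] addr=0x42 blk=8 s=0: VC-HIT | VC [10, 2]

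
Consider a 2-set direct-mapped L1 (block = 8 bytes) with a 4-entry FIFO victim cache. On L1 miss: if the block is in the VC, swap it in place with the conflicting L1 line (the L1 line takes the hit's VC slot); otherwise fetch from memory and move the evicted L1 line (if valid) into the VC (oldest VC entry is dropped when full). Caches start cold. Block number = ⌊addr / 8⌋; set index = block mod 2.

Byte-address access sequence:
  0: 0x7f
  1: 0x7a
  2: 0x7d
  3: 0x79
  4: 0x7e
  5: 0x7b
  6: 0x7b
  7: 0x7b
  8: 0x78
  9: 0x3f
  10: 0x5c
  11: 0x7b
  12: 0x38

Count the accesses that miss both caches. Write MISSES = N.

MISSES = 3

#0 0x7f→b15/s1 MISS; vc=[]
#1 0x7a→b15/s1 L1-HIT; vc=[]
#2 0x7d→b15/s1 L1-HIT; vc=[]
#3 0x79→b15/s1 L1-HIT; vc=[]
#4 0x7e→b15/s1 L1-HIT; vc=[]
#5 0x7b→b15/s1 L1-HIT; vc=[]
#6 0x7b→b15/s1 L1-HIT; vc=[]
#7 0x7b→b15/s1 L1-HIT; vc=[]
#8 0x78→b15/s1 L1-HIT; vc=[]
#9 0x3f→b7/s1 MISS; vc=[15]
#10 0x5c→b11/s1 MISS; vc=[15,7]
#11 0x7b→b15/s1 VC-HIT; vc=[11,7]
#12 0x38→b7/s1 VC-HIT; vc=[11,15]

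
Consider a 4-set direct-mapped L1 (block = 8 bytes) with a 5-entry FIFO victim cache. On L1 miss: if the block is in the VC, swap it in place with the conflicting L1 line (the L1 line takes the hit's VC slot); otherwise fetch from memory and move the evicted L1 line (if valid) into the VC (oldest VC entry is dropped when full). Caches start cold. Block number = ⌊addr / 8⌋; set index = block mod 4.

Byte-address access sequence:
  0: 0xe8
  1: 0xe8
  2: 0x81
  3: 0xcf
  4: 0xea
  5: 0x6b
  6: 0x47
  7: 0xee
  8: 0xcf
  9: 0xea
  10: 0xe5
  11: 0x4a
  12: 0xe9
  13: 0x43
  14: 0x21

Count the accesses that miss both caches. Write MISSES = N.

MISSES = 8

0: 0xe8 (blk 29, set 1) → MISS  vc=[]
1: 0xe8 (blk 29, set 1) → L1-HIT  vc=[]
2: 0x81 (blk 16, set 0) → MISS  vc=[]
3: 0xcf (blk 25, set 1) → MISS  vc=[29]
4: 0xea (blk 29, set 1) → VC-HIT  vc=[25]
5: 0x6b (blk 13, set 1) → MISS  vc=[25, 29]
6: 0x47 (blk 8, set 0) → MISS  vc=[25, 29, 16]
7: 0xee (blk 29, set 1) → VC-HIT  vc=[25, 13, 16]
8: 0xcf (blk 25, set 1) → VC-HIT  vc=[29, 13, 16]
9: 0xea (blk 29, set 1) → VC-HIT  vc=[25, 13, 16]
10: 0xe5 (blk 28, set 0) → MISS  vc=[25, 13, 16, 8]
11: 0x4a (blk 9, set 1) → MISS  vc=[25, 13, 16, 8, 29]
12: 0xe9 (blk 29, set 1) → VC-HIT  vc=[25, 13, 16, 8, 9]
13: 0x43 (blk 8, set 0) → VC-HIT  vc=[25, 13, 16, 28, 9]
14: 0x21 (blk 4, set 0) → MISS  vc=[13, 16, 28, 9, 8]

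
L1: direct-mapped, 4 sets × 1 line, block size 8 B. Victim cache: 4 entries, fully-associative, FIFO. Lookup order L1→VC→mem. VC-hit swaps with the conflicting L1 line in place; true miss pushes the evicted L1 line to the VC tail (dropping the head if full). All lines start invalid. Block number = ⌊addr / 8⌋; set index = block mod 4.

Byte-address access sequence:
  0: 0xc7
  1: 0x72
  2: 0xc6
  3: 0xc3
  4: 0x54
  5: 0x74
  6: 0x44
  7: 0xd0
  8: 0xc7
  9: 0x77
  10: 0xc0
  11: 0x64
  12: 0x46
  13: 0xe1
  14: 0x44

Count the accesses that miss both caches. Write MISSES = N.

MISSES = 7

  [0] addr=0xc7 blk=24 s=0: MISS | VC []
  [1] addr=0x72 blk=14 s=2: MISS | VC []
  [2] addr=0xc6 blk=24 s=0: L1-HIT | VC []
  [3] addr=0xc3 blk=24 s=0: L1-HIT | VC []
  [4] addr=0x54 blk=10 s=2: MISS | VC [14]
  [5] addr=0x74 blk=14 s=2: VC-HIT | VC [10]
  [6] addr=0x44 blk=8 s=0: MISS | VC [10, 24]
  [7] addr=0xd0 blk=26 s=2: MISS | VC [10, 24, 14]
  [8] addr=0xc7 blk=24 s=0: VC-HIT | VC [10, 8, 14]
  [9] addr=0x77 blk=14 s=2: VC-HIT | VC [10, 8, 26]
  [10] addr=0xc0 blk=24 s=0: L1-HIT | VC [10, 8, 26]
  [11] addr=0x64 blk=12 s=0: MISS | VC [10, 8, 26, 24]
  [12] addr=0x46 blk=8 s=0: VC-HIT | VC [10, 12, 26, 24]
  [13] addr=0xe1 blk=28 s=0: MISS | VC [12, 26, 24, 8]
  [14] addr=0x44 blk=8 s=0: VC-HIT | VC [12, 26, 24, 28]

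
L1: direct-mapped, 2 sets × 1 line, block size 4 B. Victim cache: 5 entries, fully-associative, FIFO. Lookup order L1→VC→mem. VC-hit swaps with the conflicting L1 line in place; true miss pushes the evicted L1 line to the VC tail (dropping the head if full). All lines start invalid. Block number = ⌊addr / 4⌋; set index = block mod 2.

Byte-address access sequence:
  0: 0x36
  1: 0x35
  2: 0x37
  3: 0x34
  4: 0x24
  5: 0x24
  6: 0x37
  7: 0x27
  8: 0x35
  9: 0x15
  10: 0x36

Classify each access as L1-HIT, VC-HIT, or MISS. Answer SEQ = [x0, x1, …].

  [0] addr=0x36 blk=13 s=1: MISS | VC []
  [1] addr=0x35 blk=13 s=1: L1-HIT | VC []
  [2] addr=0x37 blk=13 s=1: L1-HIT | VC []
  [3] addr=0x34 blk=13 s=1: L1-HIT | VC []
  [4] addr=0x24 blk=9 s=1: MISS | VC [13]
  [5] addr=0x24 blk=9 s=1: L1-HIT | VC [13]
  [6] addr=0x37 blk=13 s=1: VC-HIT | VC [9]
  [7] addr=0x27 blk=9 s=1: VC-HIT | VC [13]
  [8] addr=0x35 blk=13 s=1: VC-HIT | VC [9]
  [9] addr=0x15 blk=5 s=1: MISS | VC [9, 13]
  [10] addr=0x36 blk=13 s=1: VC-HIT | VC [9, 5]

SEQ = [MISS, L1-HIT, L1-HIT, L1-HIT, MISS, L1-HIT, VC-HIT, VC-HIT, VC-HIT, MISS, VC-HIT]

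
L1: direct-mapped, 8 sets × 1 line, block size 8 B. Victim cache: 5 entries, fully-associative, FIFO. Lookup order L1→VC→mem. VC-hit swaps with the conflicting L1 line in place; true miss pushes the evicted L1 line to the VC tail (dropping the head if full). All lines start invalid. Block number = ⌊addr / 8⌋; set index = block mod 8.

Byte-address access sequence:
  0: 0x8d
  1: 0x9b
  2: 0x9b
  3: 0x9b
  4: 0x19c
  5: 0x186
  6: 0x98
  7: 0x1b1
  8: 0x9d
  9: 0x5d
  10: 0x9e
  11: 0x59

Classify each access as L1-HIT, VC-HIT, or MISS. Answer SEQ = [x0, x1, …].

  [0] addr=0x8d blk=17 s=1: MISS | VC []
  [1] addr=0x9b blk=19 s=3: MISS | VC []
  [2] addr=0x9b blk=19 s=3: L1-HIT | VC []
  [3] addr=0x9b blk=19 s=3: L1-HIT | VC []
  [4] addr=0x19c blk=51 s=3: MISS | VC [19]
  [5] addr=0x186 blk=48 s=0: MISS | VC [19]
  [6] addr=0x98 blk=19 s=3: VC-HIT | VC [51]
  [7] addr=0x1b1 blk=54 s=6: MISS | VC [51]
  [8] addr=0x9d blk=19 s=3: L1-HIT | VC [51]
  [9] addr=0x5d blk=11 s=3: MISS | VC [51, 19]
  [10] addr=0x9e blk=19 s=3: VC-HIT | VC [51, 11]
  [11] addr=0x59 blk=11 s=3: VC-HIT | VC [51, 19]

SEQ = [MISS, MISS, L1-HIT, L1-HIT, MISS, MISS, VC-HIT, MISS, L1-HIT, MISS, VC-HIT, VC-HIT]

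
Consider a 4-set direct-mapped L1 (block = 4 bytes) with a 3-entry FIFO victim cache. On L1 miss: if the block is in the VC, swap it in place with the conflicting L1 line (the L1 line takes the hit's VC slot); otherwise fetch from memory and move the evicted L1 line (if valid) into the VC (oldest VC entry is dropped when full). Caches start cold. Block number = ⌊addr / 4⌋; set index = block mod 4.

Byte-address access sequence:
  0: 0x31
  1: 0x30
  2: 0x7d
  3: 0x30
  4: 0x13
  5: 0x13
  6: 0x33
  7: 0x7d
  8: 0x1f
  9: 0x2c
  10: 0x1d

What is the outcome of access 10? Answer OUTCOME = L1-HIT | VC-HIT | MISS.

#0 0x31→b12/s0 MISS; vc=[]
#1 0x30→b12/s0 L1-HIT; vc=[]
#2 0x7d→b31/s3 MISS; vc=[]
#3 0x30→b12/s0 L1-HIT; vc=[]
#4 0x13→b4/s0 MISS; vc=[12]
#5 0x13→b4/s0 L1-HIT; vc=[12]
#6 0x33→b12/s0 VC-HIT; vc=[4]
#7 0x7d→b31/s3 L1-HIT; vc=[4]
#8 0x1f→b7/s3 MISS; vc=[4,31]
#9 0x2c→b11/s3 MISS; vc=[4,31,7]
#10 0x1d→b7/s3 VC-HIT; vc=[4,31,11]

OUTCOME = VC-HIT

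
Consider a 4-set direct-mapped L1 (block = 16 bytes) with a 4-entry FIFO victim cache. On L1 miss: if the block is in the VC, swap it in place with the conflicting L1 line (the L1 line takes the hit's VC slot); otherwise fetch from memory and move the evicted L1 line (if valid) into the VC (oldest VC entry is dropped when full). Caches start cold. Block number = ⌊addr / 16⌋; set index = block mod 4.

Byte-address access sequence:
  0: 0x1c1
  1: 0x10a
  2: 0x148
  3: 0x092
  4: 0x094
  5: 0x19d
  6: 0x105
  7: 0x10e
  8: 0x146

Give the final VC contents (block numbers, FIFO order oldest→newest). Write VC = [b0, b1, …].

VC = [28, 16, 9]

#0 0x1c1→b28/s0 MISS; vc=[]
#1 0x10a→b16/s0 MISS; vc=[28]
#2 0x148→b20/s0 MISS; vc=[28,16]
#3 0x92→b9/s1 MISS; vc=[28,16]
#4 0x94→b9/s1 L1-HIT; vc=[28,16]
#5 0x19d→b25/s1 MISS; vc=[28,16,9]
#6 0x105→b16/s0 VC-HIT; vc=[28,20,9]
#7 0x10e→b16/s0 L1-HIT; vc=[28,20,9]
#8 0x146→b20/s0 VC-HIT; vc=[28,16,9]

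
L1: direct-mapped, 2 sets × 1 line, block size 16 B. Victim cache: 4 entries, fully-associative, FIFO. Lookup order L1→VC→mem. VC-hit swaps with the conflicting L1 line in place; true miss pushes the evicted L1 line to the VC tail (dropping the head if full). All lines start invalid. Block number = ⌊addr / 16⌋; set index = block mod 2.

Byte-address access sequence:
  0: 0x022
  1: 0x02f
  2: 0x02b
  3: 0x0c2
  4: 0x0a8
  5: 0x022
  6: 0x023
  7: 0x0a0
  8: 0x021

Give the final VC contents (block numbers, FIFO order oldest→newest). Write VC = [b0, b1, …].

#0 0x22→b2/s0 MISS; vc=[]
#1 0x2f→b2/s0 L1-HIT; vc=[]
#2 0x2b→b2/s0 L1-HIT; vc=[]
#3 0xc2→b12/s0 MISS; vc=[2]
#4 0xa8→b10/s0 MISS; vc=[2,12]
#5 0x22→b2/s0 VC-HIT; vc=[10,12]
#6 0x23→b2/s0 L1-HIT; vc=[10,12]
#7 0xa0→b10/s0 VC-HIT; vc=[2,12]
#8 0x21→b2/s0 VC-HIT; vc=[10,12]

VC = [10, 12]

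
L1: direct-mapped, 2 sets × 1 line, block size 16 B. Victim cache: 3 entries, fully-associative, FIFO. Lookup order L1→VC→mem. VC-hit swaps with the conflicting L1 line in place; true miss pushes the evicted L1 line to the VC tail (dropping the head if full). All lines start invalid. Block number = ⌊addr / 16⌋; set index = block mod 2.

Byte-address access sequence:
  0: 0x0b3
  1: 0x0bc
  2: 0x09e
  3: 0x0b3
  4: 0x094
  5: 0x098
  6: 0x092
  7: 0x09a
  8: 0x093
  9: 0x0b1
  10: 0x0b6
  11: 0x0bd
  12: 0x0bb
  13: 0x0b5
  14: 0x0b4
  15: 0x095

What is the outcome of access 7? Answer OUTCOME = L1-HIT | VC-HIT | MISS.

0: 0xb3 (blk 11, set 1) → MISS  vc=[]
1: 0xbc (blk 11, set 1) → L1-HIT  vc=[]
2: 0x9e (blk 9, set 1) → MISS  vc=[11]
3: 0xb3 (blk 11, set 1) → VC-HIT  vc=[9]
4: 0x94 (blk 9, set 1) → VC-HIT  vc=[11]
5: 0x98 (blk 9, set 1) → L1-HIT  vc=[11]
6: 0x92 (blk 9, set 1) → L1-HIT  vc=[11]
7: 0x9a (blk 9, set 1) → L1-HIT  vc=[11]
8: 0x93 (blk 9, set 1) → L1-HIT  vc=[11]
9: 0xb1 (blk 11, set 1) → VC-HIT  vc=[9]
10: 0xb6 (blk 11, set 1) → L1-HIT  vc=[9]
11: 0xbd (blk 11, set 1) → L1-HIT  vc=[9]
12: 0xbb (blk 11, set 1) → L1-HIT  vc=[9]
13: 0xb5 (blk 11, set 1) → L1-HIT  vc=[9]
14: 0xb4 (blk 11, set 1) → L1-HIT  vc=[9]
15: 0x95 (blk 9, set 1) → VC-HIT  vc=[11]

OUTCOME = L1-HIT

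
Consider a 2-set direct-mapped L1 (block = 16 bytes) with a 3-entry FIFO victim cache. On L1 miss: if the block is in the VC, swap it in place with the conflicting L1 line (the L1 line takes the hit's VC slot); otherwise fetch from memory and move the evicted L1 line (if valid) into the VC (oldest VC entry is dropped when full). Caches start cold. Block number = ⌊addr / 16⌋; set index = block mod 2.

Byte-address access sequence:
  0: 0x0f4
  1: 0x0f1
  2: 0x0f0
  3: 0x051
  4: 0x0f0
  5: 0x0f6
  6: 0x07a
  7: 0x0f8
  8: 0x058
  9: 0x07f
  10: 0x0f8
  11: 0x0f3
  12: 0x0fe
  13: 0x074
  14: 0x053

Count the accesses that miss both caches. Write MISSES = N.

#0 0xf4→b15/s1 MISS; vc=[]
#1 0xf1→b15/s1 L1-HIT; vc=[]
#2 0xf0→b15/s1 L1-HIT; vc=[]
#3 0x51→b5/s1 MISS; vc=[15]
#4 0xf0→b15/s1 VC-HIT; vc=[5]
#5 0xf6→b15/s1 L1-HIT; vc=[5]
#6 0x7a→b7/s1 MISS; vc=[5,15]
#7 0xf8→b15/s1 VC-HIT; vc=[5,7]
#8 0x58→b5/s1 VC-HIT; vc=[15,7]
#9 0x7f→b7/s1 VC-HIT; vc=[15,5]
#10 0xf8→b15/s1 VC-HIT; vc=[7,5]
#11 0xf3→b15/s1 L1-HIT; vc=[7,5]
#12 0xfe→b15/s1 L1-HIT; vc=[7,5]
#13 0x74→b7/s1 VC-HIT; vc=[15,5]
#14 0x53→b5/s1 VC-HIT; vc=[15,7]

MISSES = 3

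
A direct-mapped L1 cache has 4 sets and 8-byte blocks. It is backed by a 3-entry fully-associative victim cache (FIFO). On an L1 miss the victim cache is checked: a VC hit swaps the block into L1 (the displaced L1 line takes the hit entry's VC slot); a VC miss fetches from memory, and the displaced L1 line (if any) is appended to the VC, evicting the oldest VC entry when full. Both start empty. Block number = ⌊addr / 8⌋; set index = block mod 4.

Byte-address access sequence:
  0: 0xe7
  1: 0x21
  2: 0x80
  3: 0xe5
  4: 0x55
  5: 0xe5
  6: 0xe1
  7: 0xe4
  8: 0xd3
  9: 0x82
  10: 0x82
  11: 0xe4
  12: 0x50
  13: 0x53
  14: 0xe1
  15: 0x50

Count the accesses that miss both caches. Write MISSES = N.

MISSES = 5

  [0] addr=0xe7 blk=28 s=0: MISS | VC []
  [1] addr=0x21 blk=4 s=0: MISS | VC [28]
  [2] addr=0x80 blk=16 s=0: MISS | VC [28, 4]
  [3] addr=0xe5 blk=28 s=0: VC-HIT | VC [16, 4]
  [4] addr=0x55 blk=10 s=2: MISS | VC [16, 4]
  [5] addr=0xe5 blk=28 s=0: L1-HIT | VC [16, 4]
  [6] addr=0xe1 blk=28 s=0: L1-HIT | VC [16, 4]
  [7] addr=0xe4 blk=28 s=0: L1-HIT | VC [16, 4]
  [8] addr=0xd3 blk=26 s=2: MISS | VC [16, 4, 10]
  [9] addr=0x82 blk=16 s=0: VC-HIT | VC [28, 4, 10]
  [10] addr=0x82 blk=16 s=0: L1-HIT | VC [28, 4, 10]
  [11] addr=0xe4 blk=28 s=0: VC-HIT | VC [16, 4, 10]
  [12] addr=0x50 blk=10 s=2: VC-HIT | VC [16, 4, 26]
  [13] addr=0x53 blk=10 s=2: L1-HIT | VC [16, 4, 26]
  [14] addr=0xe1 blk=28 s=0: L1-HIT | VC [16, 4, 26]
  [15] addr=0x50 blk=10 s=2: L1-HIT | VC [16, 4, 26]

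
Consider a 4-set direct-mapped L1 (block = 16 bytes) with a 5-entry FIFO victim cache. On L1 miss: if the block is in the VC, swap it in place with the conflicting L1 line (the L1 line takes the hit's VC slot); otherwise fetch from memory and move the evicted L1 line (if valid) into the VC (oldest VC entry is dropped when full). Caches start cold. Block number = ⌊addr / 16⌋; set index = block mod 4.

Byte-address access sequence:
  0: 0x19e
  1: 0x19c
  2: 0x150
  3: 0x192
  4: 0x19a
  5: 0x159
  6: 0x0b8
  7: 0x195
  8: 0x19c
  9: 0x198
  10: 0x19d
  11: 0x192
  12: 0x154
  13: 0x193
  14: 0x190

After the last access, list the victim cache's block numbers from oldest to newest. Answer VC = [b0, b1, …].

0: 0x19e (blk 25, set 1) → MISS  vc=[]
1: 0x19c (blk 25, set 1) → L1-HIT  vc=[]
2: 0x150 (blk 21, set 1) → MISS  vc=[25]
3: 0x192 (blk 25, set 1) → VC-HIT  vc=[21]
4: 0x19a (blk 25, set 1) → L1-HIT  vc=[21]
5: 0x159 (blk 21, set 1) → VC-HIT  vc=[25]
6: 0xb8 (blk 11, set 3) → MISS  vc=[25]
7: 0x195 (blk 25, set 1) → VC-HIT  vc=[21]
8: 0x19c (blk 25, set 1) → L1-HIT  vc=[21]
9: 0x198 (blk 25, set 1) → L1-HIT  vc=[21]
10: 0x19d (blk 25, set 1) → L1-HIT  vc=[21]
11: 0x192 (blk 25, set 1) → L1-HIT  vc=[21]
12: 0x154 (blk 21, set 1) → VC-HIT  vc=[25]
13: 0x193 (blk 25, set 1) → VC-HIT  vc=[21]
14: 0x190 (blk 25, set 1) → L1-HIT  vc=[21]

VC = [21]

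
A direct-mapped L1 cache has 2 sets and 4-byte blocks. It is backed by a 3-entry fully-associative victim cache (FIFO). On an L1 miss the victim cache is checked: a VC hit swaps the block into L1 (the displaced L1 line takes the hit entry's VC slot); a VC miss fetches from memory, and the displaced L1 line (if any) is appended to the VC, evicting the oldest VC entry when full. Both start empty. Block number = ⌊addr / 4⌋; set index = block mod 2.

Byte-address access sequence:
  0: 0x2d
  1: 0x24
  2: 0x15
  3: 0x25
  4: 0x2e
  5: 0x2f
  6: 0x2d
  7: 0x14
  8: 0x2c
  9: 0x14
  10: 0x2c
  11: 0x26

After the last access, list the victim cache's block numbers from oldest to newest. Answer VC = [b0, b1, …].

VC = [11, 5]

#0 0x2d→b11/s1 MISS; vc=[]
#1 0x24→b9/s1 MISS; vc=[11]
#2 0x15→b5/s1 MISS; vc=[11,9]
#3 0x25→b9/s1 VC-HIT; vc=[11,5]
#4 0x2e→b11/s1 VC-HIT; vc=[9,5]
#5 0x2f→b11/s1 L1-HIT; vc=[9,5]
#6 0x2d→b11/s1 L1-HIT; vc=[9,5]
#7 0x14→b5/s1 VC-HIT; vc=[9,11]
#8 0x2c→b11/s1 VC-HIT; vc=[9,5]
#9 0x14→b5/s1 VC-HIT; vc=[9,11]
#10 0x2c→b11/s1 VC-HIT; vc=[9,5]
#11 0x26→b9/s1 VC-HIT; vc=[11,5]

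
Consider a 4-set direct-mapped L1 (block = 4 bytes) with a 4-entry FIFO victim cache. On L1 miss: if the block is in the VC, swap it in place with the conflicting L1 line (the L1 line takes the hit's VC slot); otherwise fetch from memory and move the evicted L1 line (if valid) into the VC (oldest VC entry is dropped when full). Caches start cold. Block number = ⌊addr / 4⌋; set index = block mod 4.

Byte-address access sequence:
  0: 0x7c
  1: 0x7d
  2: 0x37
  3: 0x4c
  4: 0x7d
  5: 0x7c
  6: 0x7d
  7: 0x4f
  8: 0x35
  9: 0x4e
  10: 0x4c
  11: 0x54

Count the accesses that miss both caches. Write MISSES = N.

MISSES = 4

  [0] addr=0x7c blk=31 s=3: MISS | VC []
  [1] addr=0x7d blk=31 s=3: L1-HIT | VC []
  [2] addr=0x37 blk=13 s=1: MISS | VC []
  [3] addr=0x4c blk=19 s=3: MISS | VC [31]
  [4] addr=0x7d blk=31 s=3: VC-HIT | VC [19]
  [5] addr=0x7c blk=31 s=3: L1-HIT | VC [19]
  [6] addr=0x7d blk=31 s=3: L1-HIT | VC [19]
  [7] addr=0x4f blk=19 s=3: VC-HIT | VC [31]
  [8] addr=0x35 blk=13 s=1: L1-HIT | VC [31]
  [9] addr=0x4e blk=19 s=3: L1-HIT | VC [31]
  [10] addr=0x4c blk=19 s=3: L1-HIT | VC [31]
  [11] addr=0x54 blk=21 s=1: MISS | VC [31, 13]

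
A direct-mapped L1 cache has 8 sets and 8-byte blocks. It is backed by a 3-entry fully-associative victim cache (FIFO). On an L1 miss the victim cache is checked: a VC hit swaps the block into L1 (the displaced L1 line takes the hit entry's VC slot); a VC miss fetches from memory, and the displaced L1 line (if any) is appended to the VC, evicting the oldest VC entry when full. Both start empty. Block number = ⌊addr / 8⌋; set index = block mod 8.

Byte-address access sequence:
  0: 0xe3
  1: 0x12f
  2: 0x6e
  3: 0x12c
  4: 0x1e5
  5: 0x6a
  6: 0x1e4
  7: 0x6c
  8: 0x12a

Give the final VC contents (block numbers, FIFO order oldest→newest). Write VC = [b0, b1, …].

#0 0xe3→b28/s4 MISS; vc=[]
#1 0x12f→b37/s5 MISS; vc=[]
#2 0x6e→b13/s5 MISS; vc=[37]
#3 0x12c→b37/s5 VC-HIT; vc=[13]
#4 0x1e5→b60/s4 MISS; vc=[13,28]
#5 0x6a→b13/s5 VC-HIT; vc=[37,28]
#6 0x1e4→b60/s4 L1-HIT; vc=[37,28]
#7 0x6c→b13/s5 L1-HIT; vc=[37,28]
#8 0x12a→b37/s5 VC-HIT; vc=[13,28]

VC = [13, 28]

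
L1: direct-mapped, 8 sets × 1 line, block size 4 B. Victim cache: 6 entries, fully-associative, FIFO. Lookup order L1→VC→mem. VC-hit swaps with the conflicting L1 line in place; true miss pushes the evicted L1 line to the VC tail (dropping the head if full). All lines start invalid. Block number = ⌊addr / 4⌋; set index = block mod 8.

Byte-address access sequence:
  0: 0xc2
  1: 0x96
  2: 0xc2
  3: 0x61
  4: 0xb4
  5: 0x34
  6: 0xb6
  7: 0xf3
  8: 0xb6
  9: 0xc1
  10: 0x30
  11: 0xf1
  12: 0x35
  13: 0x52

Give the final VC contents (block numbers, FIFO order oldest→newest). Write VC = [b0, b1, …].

VC = [24, 37, 45, 12, 60]

0: 0xc2 (blk 48, set 0) → MISS  vc=[]
1: 0x96 (blk 37, set 5) → MISS  vc=[]
2: 0xc2 (blk 48, set 0) → L1-HIT  vc=[]
3: 0x61 (blk 24, set 0) → MISS  vc=[48]
4: 0xb4 (blk 45, set 5) → MISS  vc=[48, 37]
5: 0x34 (blk 13, set 5) → MISS  vc=[48, 37, 45]
6: 0xb6 (blk 45, set 5) → VC-HIT  vc=[48, 37, 13]
7: 0xf3 (blk 60, set 4) → MISS  vc=[48, 37, 13]
8: 0xb6 (blk 45, set 5) → L1-HIT  vc=[48, 37, 13]
9: 0xc1 (blk 48, set 0) → VC-HIT  vc=[24, 37, 13]
10: 0x30 (blk 12, set 4) → MISS  vc=[24, 37, 13, 60]
11: 0xf1 (blk 60, set 4) → VC-HIT  vc=[24, 37, 13, 12]
12: 0x35 (blk 13, set 5) → VC-HIT  vc=[24, 37, 45, 12]
13: 0x52 (blk 20, set 4) → MISS  vc=[24, 37, 45, 12, 60]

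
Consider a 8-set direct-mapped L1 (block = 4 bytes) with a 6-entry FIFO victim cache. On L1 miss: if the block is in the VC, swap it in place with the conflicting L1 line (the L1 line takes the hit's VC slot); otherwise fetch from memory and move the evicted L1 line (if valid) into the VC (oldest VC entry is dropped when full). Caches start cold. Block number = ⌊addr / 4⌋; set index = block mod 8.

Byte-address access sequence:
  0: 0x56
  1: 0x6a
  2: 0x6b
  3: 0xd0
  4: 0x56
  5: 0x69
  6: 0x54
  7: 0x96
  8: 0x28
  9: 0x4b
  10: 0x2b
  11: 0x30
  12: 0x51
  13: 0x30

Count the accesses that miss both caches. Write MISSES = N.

  [0] addr=0x56 blk=21 s=5: MISS | VC []
  [1] addr=0x6a blk=26 s=2: MISS | VC []
  [2] addr=0x6b blk=26 s=2: L1-HIT | VC []
  [3] addr=0xd0 blk=52 s=4: MISS | VC []
  [4] addr=0x56 blk=21 s=5: L1-HIT | VC []
  [5] addr=0x69 blk=26 s=2: L1-HIT | VC []
  [6] addr=0x54 blk=21 s=5: L1-HIT | VC []
  [7] addr=0x96 blk=37 s=5: MISS | VC [21]
  [8] addr=0x28 blk=10 s=2: MISS | VC [21, 26]
  [9] addr=0x4b blk=18 s=2: MISS | VC [21, 26, 10]
  [10] addr=0x2b blk=10 s=2: VC-HIT | VC [21, 26, 18]
  [11] addr=0x30 blk=12 s=4: MISS | VC [21, 26, 18, 52]
  [12] addr=0x51 blk=20 s=4: MISS | VC [21, 26, 18, 52, 12]
  [13] addr=0x30 blk=12 s=4: VC-HIT | VC [21, 26, 18, 52, 20]

MISSES = 8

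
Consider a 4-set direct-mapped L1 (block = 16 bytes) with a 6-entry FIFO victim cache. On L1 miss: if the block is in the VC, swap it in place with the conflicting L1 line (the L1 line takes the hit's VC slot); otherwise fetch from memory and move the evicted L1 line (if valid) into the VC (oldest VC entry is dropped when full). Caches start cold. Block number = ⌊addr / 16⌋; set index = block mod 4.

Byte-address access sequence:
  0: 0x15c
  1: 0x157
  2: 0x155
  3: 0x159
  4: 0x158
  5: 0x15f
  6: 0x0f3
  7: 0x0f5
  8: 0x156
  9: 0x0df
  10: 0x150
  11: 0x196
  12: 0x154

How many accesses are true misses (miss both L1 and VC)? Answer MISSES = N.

MISSES = 4

0: 0x15c (blk 21, set 1) → MISS  vc=[]
1: 0x157 (blk 21, set 1) → L1-HIT  vc=[]
2: 0x155 (blk 21, set 1) → L1-HIT  vc=[]
3: 0x159 (blk 21, set 1) → L1-HIT  vc=[]
4: 0x158 (blk 21, set 1) → L1-HIT  vc=[]
5: 0x15f (blk 21, set 1) → L1-HIT  vc=[]
6: 0xf3 (blk 15, set 3) → MISS  vc=[]
7: 0xf5 (blk 15, set 3) → L1-HIT  vc=[]
8: 0x156 (blk 21, set 1) → L1-HIT  vc=[]
9: 0xdf (blk 13, set 1) → MISS  vc=[21]
10: 0x150 (blk 21, set 1) → VC-HIT  vc=[13]
11: 0x196 (blk 25, set 1) → MISS  vc=[13, 21]
12: 0x154 (blk 21, set 1) → VC-HIT  vc=[13, 25]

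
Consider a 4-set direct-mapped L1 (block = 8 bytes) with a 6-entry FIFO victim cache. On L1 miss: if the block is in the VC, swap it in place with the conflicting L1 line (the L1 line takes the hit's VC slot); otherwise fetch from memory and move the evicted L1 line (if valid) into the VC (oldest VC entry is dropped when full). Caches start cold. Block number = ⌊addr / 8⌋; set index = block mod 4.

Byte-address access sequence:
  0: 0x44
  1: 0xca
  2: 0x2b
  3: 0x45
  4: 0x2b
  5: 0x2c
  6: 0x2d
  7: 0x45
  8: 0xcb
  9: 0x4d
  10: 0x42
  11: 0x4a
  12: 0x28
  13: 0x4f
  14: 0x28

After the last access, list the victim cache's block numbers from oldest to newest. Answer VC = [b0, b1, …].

  [0] addr=0x44 blk=8 s=0: MISS | VC []
  [1] addr=0xca blk=25 s=1: MISS | VC []
  [2] addr=0x2b blk=5 s=1: MISS | VC [25]
  [3] addr=0x45 blk=8 s=0: L1-HIT | VC [25]
  [4] addr=0x2b blk=5 s=1: L1-HIT | VC [25]
  [5] addr=0x2c blk=5 s=1: L1-HIT | VC [25]
  [6] addr=0x2d blk=5 s=1: L1-HIT | VC [25]
  [7] addr=0x45 blk=8 s=0: L1-HIT | VC [25]
  [8] addr=0xcb blk=25 s=1: VC-HIT | VC [5]
  [9] addr=0x4d blk=9 s=1: MISS | VC [5, 25]
  [10] addr=0x42 blk=8 s=0: L1-HIT | VC [5, 25]
  [11] addr=0x4a blk=9 s=1: L1-HIT | VC [5, 25]
  [12] addr=0x28 blk=5 s=1: VC-HIT | VC [9, 25]
  [13] addr=0x4f blk=9 s=1: VC-HIT | VC [5, 25]
  [14] addr=0x28 blk=5 s=1: VC-HIT | VC [9, 25]

VC = [9, 25]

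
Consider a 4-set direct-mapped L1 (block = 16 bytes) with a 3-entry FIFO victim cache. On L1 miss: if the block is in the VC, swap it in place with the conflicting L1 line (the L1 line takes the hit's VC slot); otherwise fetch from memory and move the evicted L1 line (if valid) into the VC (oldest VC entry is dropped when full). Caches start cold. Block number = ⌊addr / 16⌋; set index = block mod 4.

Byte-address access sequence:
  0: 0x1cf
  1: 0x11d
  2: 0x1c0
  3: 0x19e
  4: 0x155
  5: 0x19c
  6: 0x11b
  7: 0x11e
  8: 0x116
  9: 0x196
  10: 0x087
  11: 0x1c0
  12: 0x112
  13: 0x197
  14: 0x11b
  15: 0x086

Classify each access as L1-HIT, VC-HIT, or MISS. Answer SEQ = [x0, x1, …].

SEQ = [MISS, MISS, L1-HIT, MISS, MISS, VC-HIT, VC-HIT, L1-HIT, L1-HIT, VC-HIT, MISS, VC-HIT, VC-HIT, VC-HIT, VC-HIT, VC-HIT]

0: 0x1cf (blk 28, set 0) → MISS  vc=[]
1: 0x11d (blk 17, set 1) → MISS  vc=[]
2: 0x1c0 (blk 28, set 0) → L1-HIT  vc=[]
3: 0x19e (blk 25, set 1) → MISS  vc=[17]
4: 0x155 (blk 21, set 1) → MISS  vc=[17, 25]
5: 0x19c (blk 25, set 1) → VC-HIT  vc=[17, 21]
6: 0x11b (blk 17, set 1) → VC-HIT  vc=[25, 21]
7: 0x11e (blk 17, set 1) → L1-HIT  vc=[25, 21]
8: 0x116 (blk 17, set 1) → L1-HIT  vc=[25, 21]
9: 0x196 (blk 25, set 1) → VC-HIT  vc=[17, 21]
10: 0x87 (blk 8, set 0) → MISS  vc=[17, 21, 28]
11: 0x1c0 (blk 28, set 0) → VC-HIT  vc=[17, 21, 8]
12: 0x112 (blk 17, set 1) → VC-HIT  vc=[25, 21, 8]
13: 0x197 (blk 25, set 1) → VC-HIT  vc=[17, 21, 8]
14: 0x11b (blk 17, set 1) → VC-HIT  vc=[25, 21, 8]
15: 0x86 (blk 8, set 0) → VC-HIT  vc=[25, 21, 28]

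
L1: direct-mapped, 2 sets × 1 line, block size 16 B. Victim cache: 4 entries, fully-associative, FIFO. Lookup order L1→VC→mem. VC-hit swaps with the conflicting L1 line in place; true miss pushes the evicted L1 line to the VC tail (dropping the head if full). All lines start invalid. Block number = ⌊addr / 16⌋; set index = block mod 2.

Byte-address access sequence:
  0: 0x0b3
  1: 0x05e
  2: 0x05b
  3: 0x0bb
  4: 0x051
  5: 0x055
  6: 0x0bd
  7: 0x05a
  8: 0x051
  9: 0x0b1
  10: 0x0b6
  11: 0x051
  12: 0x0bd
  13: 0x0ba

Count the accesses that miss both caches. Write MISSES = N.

  [0] addr=0xb3 blk=11 s=1: MISS | VC []
  [1] addr=0x5e blk=5 s=1: MISS | VC [11]
  [2] addr=0x5b blk=5 s=1: L1-HIT | VC [11]
  [3] addr=0xbb blk=11 s=1: VC-HIT | VC [5]
  [4] addr=0x51 blk=5 s=1: VC-HIT | VC [11]
  [5] addr=0x55 blk=5 s=1: L1-HIT | VC [11]
  [6] addr=0xbd blk=11 s=1: VC-HIT | VC [5]
  [7] addr=0x5a blk=5 s=1: VC-HIT | VC [11]
  [8] addr=0x51 blk=5 s=1: L1-HIT | VC [11]
  [9] addr=0xb1 blk=11 s=1: VC-HIT | VC [5]
  [10] addr=0xb6 blk=11 s=1: L1-HIT | VC [5]
  [11] addr=0x51 blk=5 s=1: VC-HIT | VC [11]
  [12] addr=0xbd blk=11 s=1: VC-HIT | VC [5]
  [13] addr=0xba blk=11 s=1: L1-HIT | VC [5]

MISSES = 2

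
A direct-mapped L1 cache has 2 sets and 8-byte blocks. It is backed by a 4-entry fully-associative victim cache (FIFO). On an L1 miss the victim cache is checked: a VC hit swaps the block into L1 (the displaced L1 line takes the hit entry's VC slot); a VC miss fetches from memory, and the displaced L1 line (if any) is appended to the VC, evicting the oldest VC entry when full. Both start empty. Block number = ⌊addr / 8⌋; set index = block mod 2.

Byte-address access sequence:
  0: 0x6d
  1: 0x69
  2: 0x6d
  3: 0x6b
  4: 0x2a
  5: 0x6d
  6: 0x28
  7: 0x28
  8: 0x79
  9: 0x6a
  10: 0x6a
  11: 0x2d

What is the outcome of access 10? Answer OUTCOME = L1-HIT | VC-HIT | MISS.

OUTCOME = L1-HIT

#0 0x6d→b13/s1 MISS; vc=[]
#1 0x69→b13/s1 L1-HIT; vc=[]
#2 0x6d→b13/s1 L1-HIT; vc=[]
#3 0x6b→b13/s1 L1-HIT; vc=[]
#4 0x2a→b5/s1 MISS; vc=[13]
#5 0x6d→b13/s1 VC-HIT; vc=[5]
#6 0x28→b5/s1 VC-HIT; vc=[13]
#7 0x28→b5/s1 L1-HIT; vc=[13]
#8 0x79→b15/s1 MISS; vc=[13,5]
#9 0x6a→b13/s1 VC-HIT; vc=[15,5]
#10 0x6a→b13/s1 L1-HIT; vc=[15,5]
#11 0x2d→b5/s1 VC-HIT; vc=[15,13]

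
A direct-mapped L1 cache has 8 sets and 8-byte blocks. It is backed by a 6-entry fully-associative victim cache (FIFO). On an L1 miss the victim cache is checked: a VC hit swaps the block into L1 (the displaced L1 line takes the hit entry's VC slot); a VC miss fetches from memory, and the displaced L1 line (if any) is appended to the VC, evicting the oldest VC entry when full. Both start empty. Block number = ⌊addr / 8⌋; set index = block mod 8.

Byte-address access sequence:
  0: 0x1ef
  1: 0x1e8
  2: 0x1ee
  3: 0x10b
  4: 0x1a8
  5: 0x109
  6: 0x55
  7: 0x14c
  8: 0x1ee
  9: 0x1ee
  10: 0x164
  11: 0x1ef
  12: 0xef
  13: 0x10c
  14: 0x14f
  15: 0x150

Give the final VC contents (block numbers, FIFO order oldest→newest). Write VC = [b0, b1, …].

VC = [53, 33, 61, 10]

0: 0x1ef (blk 61, set 5) → MISS  vc=[]
1: 0x1e8 (blk 61, set 5) → L1-HIT  vc=[]
2: 0x1ee (blk 61, set 5) → L1-HIT  vc=[]
3: 0x10b (blk 33, set 1) → MISS  vc=[]
4: 0x1a8 (blk 53, set 5) → MISS  vc=[61]
5: 0x109 (blk 33, set 1) → L1-HIT  vc=[61]
6: 0x55 (blk 10, set 2) → MISS  vc=[61]
7: 0x14c (blk 41, set 1) → MISS  vc=[61, 33]
8: 0x1ee (blk 61, set 5) → VC-HIT  vc=[53, 33]
9: 0x1ee (blk 61, set 5) → L1-HIT  vc=[53, 33]
10: 0x164 (blk 44, set 4) → MISS  vc=[53, 33]
11: 0x1ef (blk 61, set 5) → L1-HIT  vc=[53, 33]
12: 0xef (blk 29, set 5) → MISS  vc=[53, 33, 61]
13: 0x10c (blk 33, set 1) → VC-HIT  vc=[53, 41, 61]
14: 0x14f (blk 41, set 1) → VC-HIT  vc=[53, 33, 61]
15: 0x150 (blk 42, set 2) → MISS  vc=[53, 33, 61, 10]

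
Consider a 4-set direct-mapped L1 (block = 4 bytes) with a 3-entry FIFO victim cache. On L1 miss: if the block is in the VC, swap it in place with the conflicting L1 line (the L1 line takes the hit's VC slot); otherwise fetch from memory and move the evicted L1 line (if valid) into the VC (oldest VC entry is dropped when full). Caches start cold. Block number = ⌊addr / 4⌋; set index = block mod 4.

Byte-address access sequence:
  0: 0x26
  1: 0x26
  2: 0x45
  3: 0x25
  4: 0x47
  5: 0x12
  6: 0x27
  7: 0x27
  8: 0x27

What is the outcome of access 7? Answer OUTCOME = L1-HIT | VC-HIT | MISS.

OUTCOME = L1-HIT

  [0] addr=0x26 blk=9 s=1: MISS | VC []
  [1] addr=0x26 blk=9 s=1: L1-HIT | VC []
  [2] addr=0x45 blk=17 s=1: MISS | VC [9]
  [3] addr=0x25 blk=9 s=1: VC-HIT | VC [17]
  [4] addr=0x47 blk=17 s=1: VC-HIT | VC [9]
  [5] addr=0x12 blk=4 s=0: MISS | VC [9]
  [6] addr=0x27 blk=9 s=1: VC-HIT | VC [17]
  [7] addr=0x27 blk=9 s=1: L1-HIT | VC [17]
  [8] addr=0x27 blk=9 s=1: L1-HIT | VC [17]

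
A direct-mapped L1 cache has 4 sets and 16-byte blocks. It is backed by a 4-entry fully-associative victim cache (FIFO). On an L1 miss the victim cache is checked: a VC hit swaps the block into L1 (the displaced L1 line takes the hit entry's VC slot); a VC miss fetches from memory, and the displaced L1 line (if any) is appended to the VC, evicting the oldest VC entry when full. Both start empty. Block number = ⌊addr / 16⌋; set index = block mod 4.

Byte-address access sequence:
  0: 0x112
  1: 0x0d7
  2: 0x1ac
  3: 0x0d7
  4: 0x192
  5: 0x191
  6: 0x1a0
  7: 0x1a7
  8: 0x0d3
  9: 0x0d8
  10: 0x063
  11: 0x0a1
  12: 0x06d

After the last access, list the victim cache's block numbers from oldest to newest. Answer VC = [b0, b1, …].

#0 0x112→b17/s1 MISS; vc=[]
#1 0xd7→b13/s1 MISS; vc=[17]
#2 0x1ac→b26/s2 MISS; vc=[17]
#3 0xd7→b13/s1 L1-HIT; vc=[17]
#4 0x192→b25/s1 MISS; vc=[17,13]
#5 0x191→b25/s1 L1-HIT; vc=[17,13]
#6 0x1a0→b26/s2 L1-HIT; vc=[17,13]
#7 0x1a7→b26/s2 L1-HIT; vc=[17,13]
#8 0xd3→b13/s1 VC-HIT; vc=[17,25]
#9 0xd8→b13/s1 L1-HIT; vc=[17,25]
#10 0x63→b6/s2 MISS; vc=[17,25,26]
#11 0xa1→b10/s2 MISS; vc=[17,25,26,6]
#12 0x6d→b6/s2 VC-HIT; vc=[17,25,26,10]

VC = [17, 25, 26, 10]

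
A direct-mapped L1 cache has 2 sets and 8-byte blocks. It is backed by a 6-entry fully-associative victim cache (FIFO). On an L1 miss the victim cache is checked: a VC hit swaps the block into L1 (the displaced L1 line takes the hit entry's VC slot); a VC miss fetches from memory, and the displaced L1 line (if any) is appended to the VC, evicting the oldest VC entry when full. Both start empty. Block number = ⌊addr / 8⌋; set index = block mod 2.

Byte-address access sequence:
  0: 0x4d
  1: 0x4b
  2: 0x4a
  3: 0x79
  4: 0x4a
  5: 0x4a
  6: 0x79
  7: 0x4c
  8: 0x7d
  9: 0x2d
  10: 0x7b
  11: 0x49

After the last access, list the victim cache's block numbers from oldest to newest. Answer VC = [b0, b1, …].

#0 0x4d→b9/s1 MISS; vc=[]
#1 0x4b→b9/s1 L1-HIT; vc=[]
#2 0x4a→b9/s1 L1-HIT; vc=[]
#3 0x79→b15/s1 MISS; vc=[9]
#4 0x4a→b9/s1 VC-HIT; vc=[15]
#5 0x4a→b9/s1 L1-HIT; vc=[15]
#6 0x79→b15/s1 VC-HIT; vc=[9]
#7 0x4c→b9/s1 VC-HIT; vc=[15]
#8 0x7d→b15/s1 VC-HIT; vc=[9]
#9 0x2d→b5/s1 MISS; vc=[9,15]
#10 0x7b→b15/s1 VC-HIT; vc=[9,5]
#11 0x49→b9/s1 VC-HIT; vc=[15,5]

VC = [15, 5]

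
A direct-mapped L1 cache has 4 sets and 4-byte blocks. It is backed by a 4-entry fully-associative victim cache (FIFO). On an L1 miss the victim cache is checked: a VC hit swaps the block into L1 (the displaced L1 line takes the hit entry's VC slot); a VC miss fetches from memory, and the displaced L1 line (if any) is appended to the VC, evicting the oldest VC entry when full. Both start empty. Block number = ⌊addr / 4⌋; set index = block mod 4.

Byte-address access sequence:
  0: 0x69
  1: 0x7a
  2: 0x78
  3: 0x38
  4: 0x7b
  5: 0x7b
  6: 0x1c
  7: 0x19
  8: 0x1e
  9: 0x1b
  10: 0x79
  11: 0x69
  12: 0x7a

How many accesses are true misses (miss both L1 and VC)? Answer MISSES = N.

MISSES = 5

  [0] addr=0x69 blk=26 s=2: MISS | VC []
  [1] addr=0x7a blk=30 s=2: MISS | VC [26]
  [2] addr=0x78 blk=30 s=2: L1-HIT | VC [26]
  [3] addr=0x38 blk=14 s=2: MISS | VC [26, 30]
  [4] addr=0x7b blk=30 s=2: VC-HIT | VC [26, 14]
  [5] addr=0x7b blk=30 s=2: L1-HIT | VC [26, 14]
  [6] addr=0x1c blk=7 s=3: MISS | VC [26, 14]
  [7] addr=0x19 blk=6 s=2: MISS | VC [26, 14, 30]
  [8] addr=0x1e blk=7 s=3: L1-HIT | VC [26, 14, 30]
  [9] addr=0x1b blk=6 s=2: L1-HIT | VC [26, 14, 30]
  [10] addr=0x79 blk=30 s=2: VC-HIT | VC [26, 14, 6]
  [11] addr=0x69 blk=26 s=2: VC-HIT | VC [30, 14, 6]
  [12] addr=0x7a blk=30 s=2: VC-HIT | VC [26, 14, 6]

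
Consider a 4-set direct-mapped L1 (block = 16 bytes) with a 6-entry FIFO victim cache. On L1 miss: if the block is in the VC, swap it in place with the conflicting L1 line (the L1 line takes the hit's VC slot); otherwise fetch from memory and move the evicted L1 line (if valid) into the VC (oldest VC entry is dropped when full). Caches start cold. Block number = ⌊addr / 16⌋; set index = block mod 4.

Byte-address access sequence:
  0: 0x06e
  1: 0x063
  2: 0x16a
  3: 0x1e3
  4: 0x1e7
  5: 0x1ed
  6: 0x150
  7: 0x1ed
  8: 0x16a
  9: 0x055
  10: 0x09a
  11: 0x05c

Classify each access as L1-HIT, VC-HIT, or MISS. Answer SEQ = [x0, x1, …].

SEQ = [MISS, L1-HIT, MISS, MISS, L1-HIT, L1-HIT, MISS, L1-HIT, VC-HIT, MISS, MISS, VC-HIT]

  [0] addr=0x6e blk=6 s=2: MISS | VC []
  [1] addr=0x63 blk=6 s=2: L1-HIT | VC []
  [2] addr=0x16a blk=22 s=2: MISS | VC [6]
  [3] addr=0x1e3 blk=30 s=2: MISS | VC [6, 22]
  [4] addr=0x1e7 blk=30 s=2: L1-HIT | VC [6, 22]
  [5] addr=0x1ed blk=30 s=2: L1-HIT | VC [6, 22]
  [6] addr=0x150 blk=21 s=1: MISS | VC [6, 22]
  [7] addr=0x1ed blk=30 s=2: L1-HIT | VC [6, 22]
  [8] addr=0x16a blk=22 s=2: VC-HIT | VC [6, 30]
  [9] addr=0x55 blk=5 s=1: MISS | VC [6, 30, 21]
  [10] addr=0x9a blk=9 s=1: MISS | VC [6, 30, 21, 5]
  [11] addr=0x5c blk=5 s=1: VC-HIT | VC [6, 30, 21, 9]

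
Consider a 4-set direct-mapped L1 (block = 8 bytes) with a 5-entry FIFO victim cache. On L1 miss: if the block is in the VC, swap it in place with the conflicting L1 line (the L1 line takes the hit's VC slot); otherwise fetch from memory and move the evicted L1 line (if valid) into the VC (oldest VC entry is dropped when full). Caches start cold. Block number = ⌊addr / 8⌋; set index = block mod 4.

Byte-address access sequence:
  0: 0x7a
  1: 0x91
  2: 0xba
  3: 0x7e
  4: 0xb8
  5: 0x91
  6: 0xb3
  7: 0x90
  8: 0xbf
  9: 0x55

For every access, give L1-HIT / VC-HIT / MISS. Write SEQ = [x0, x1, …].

  [0] addr=0x7a blk=15 s=3: MISS | VC []
  [1] addr=0x91 blk=18 s=2: MISS | VC []
  [2] addr=0xba blk=23 s=3: MISS | VC [15]
  [3] addr=0x7e blk=15 s=3: VC-HIT | VC [23]
  [4] addr=0xb8 blk=23 s=3: VC-HIT | VC [15]
  [5] addr=0x91 blk=18 s=2: L1-HIT | VC [15]
  [6] addr=0xb3 blk=22 s=2: MISS | VC [15, 18]
  [7] addr=0x90 blk=18 s=2: VC-HIT | VC [15, 22]
  [8] addr=0xbf blk=23 s=3: L1-HIT | VC [15, 22]
  [9] addr=0x55 blk=10 s=2: MISS | VC [15, 22, 18]

SEQ = [MISS, MISS, MISS, VC-HIT, VC-HIT, L1-HIT, MISS, VC-HIT, L1-HIT, MISS]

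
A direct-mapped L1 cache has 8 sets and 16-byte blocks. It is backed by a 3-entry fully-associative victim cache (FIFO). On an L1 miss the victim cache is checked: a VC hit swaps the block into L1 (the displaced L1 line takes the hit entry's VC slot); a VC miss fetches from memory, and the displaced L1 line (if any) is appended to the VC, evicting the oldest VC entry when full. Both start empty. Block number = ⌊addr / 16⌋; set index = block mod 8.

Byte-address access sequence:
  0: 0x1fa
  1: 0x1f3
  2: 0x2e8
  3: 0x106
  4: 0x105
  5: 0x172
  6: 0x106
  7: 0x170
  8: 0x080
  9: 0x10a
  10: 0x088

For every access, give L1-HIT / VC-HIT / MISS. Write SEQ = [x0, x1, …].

SEQ = [MISS, L1-HIT, MISS, MISS, L1-HIT, MISS, L1-HIT, L1-HIT, MISS, VC-HIT, VC-HIT]

#0 0x1fa→b31/s7 MISS; vc=[]
#1 0x1f3→b31/s7 L1-HIT; vc=[]
#2 0x2e8→b46/s6 MISS; vc=[]
#3 0x106→b16/s0 MISS; vc=[]
#4 0x105→b16/s0 L1-HIT; vc=[]
#5 0x172→b23/s7 MISS; vc=[31]
#6 0x106→b16/s0 L1-HIT; vc=[31]
#7 0x170→b23/s7 L1-HIT; vc=[31]
#8 0x80→b8/s0 MISS; vc=[31,16]
#9 0x10a→b16/s0 VC-HIT; vc=[31,8]
#10 0x88→b8/s0 VC-HIT; vc=[31,16]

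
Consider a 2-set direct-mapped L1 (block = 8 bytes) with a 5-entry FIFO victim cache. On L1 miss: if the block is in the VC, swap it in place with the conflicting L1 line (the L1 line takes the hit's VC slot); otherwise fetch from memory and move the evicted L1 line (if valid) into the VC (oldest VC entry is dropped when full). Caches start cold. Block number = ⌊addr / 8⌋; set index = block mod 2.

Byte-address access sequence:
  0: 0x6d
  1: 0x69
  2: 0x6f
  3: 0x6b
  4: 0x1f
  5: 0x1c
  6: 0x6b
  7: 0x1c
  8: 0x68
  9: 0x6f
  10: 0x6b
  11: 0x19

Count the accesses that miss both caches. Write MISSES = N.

MISSES = 2

#0 0x6d→b13/s1 MISS; vc=[]
#1 0x69→b13/s1 L1-HIT; vc=[]
#2 0x6f→b13/s1 L1-HIT; vc=[]
#3 0x6b→b13/s1 L1-HIT; vc=[]
#4 0x1f→b3/s1 MISS; vc=[13]
#5 0x1c→b3/s1 L1-HIT; vc=[13]
#6 0x6b→b13/s1 VC-HIT; vc=[3]
#7 0x1c→b3/s1 VC-HIT; vc=[13]
#8 0x68→b13/s1 VC-HIT; vc=[3]
#9 0x6f→b13/s1 L1-HIT; vc=[3]
#10 0x6b→b13/s1 L1-HIT; vc=[3]
#11 0x19→b3/s1 VC-HIT; vc=[13]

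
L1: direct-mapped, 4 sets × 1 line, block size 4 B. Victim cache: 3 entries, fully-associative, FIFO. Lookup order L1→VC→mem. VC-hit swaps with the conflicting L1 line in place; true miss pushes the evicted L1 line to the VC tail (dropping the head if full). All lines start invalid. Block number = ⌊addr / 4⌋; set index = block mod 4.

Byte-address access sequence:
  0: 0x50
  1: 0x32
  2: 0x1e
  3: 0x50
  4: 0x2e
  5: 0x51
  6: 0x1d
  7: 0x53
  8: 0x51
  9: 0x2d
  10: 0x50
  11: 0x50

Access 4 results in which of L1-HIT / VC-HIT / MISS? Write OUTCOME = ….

OUTCOME = MISS

#0 0x50→b20/s0 MISS; vc=[]
#1 0x32→b12/s0 MISS; vc=[20]
#2 0x1e→b7/s3 MISS; vc=[20]
#3 0x50→b20/s0 VC-HIT; vc=[12]
#4 0x2e→b11/s3 MISS; vc=[12,7]
#5 0x51→b20/s0 L1-HIT; vc=[12,7]
#6 0x1d→b7/s3 VC-HIT; vc=[12,11]
#7 0x53→b20/s0 L1-HIT; vc=[12,11]
#8 0x51→b20/s0 L1-HIT; vc=[12,11]
#9 0x2d→b11/s3 VC-HIT; vc=[12,7]
#10 0x50→b20/s0 L1-HIT; vc=[12,7]
#11 0x50→b20/s0 L1-HIT; vc=[12,7]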